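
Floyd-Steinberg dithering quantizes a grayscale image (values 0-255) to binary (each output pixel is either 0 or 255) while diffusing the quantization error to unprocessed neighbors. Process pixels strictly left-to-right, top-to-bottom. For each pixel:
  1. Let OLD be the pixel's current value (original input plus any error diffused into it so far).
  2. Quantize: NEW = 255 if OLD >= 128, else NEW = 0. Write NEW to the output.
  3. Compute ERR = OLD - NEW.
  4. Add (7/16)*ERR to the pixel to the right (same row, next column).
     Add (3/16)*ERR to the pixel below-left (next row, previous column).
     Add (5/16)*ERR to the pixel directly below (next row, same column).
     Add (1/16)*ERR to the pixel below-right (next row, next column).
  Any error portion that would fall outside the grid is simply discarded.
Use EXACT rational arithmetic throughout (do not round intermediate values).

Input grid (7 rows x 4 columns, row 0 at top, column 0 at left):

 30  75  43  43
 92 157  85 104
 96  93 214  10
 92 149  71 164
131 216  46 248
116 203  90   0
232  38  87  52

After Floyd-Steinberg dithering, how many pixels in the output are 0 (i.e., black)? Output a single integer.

Answer: 17

Derivation:
(0,0): OLD=30 → NEW=0, ERR=30
(0,1): OLD=705/8 → NEW=0, ERR=705/8
(0,2): OLD=10439/128 → NEW=0, ERR=10439/128
(0,3): OLD=161137/2048 → NEW=0, ERR=161137/2048
(1,0): OLD=15091/128 → NEW=0, ERR=15091/128
(1,1): OLD=259365/1024 → NEW=255, ERR=-1755/1024
(1,2): OLD=4259721/32768 → NEW=255, ERR=-4096119/32768
(1,3): OLD=41416463/524288 → NEW=0, ERR=41416463/524288
(2,0): OLD=2171239/16384 → NEW=255, ERR=-2006681/16384
(2,1): OLD=11959389/524288 → NEW=0, ERR=11959389/524288
(2,2): OLD=209317393/1048576 → NEW=255, ERR=-58069487/1048576
(2,3): OLD=44374573/16777216 → NEW=0, ERR=44374573/16777216
(3,0): OLD=486561143/8388608 → NEW=0, ERR=486561143/8388608
(3,1): OLD=21940032233/134217728 → NEW=255, ERR=-12285488407/134217728
(3,2): OLD=33435041815/2147483648 → NEW=0, ERR=33435041815/2147483648
(3,3): OLD=5778515802401/34359738368 → NEW=255, ERR=-2983217481439/34359738368
(4,0): OLD=283388784107/2147483648 → NEW=255, ERR=-264219546133/2147483648
(4,1): OLD=2407096185025/17179869184 → NEW=255, ERR=-1973770456895/17179869184
(4,2): OLD=-11763953088991/549755813888 → NEW=0, ERR=-11763953088991/549755813888
(4,3): OLD=1868985370074167/8796093022208 → NEW=255, ERR=-374018350588873/8796093022208
(5,0): OLD=15395743989499/274877906944 → NEW=0, ERR=15395743989499/274877906944
(5,1): OLD=1582411963180989/8796093022208 → NEW=255, ERR=-660591757482051/8796093022208
(5,2): OLD=155265308649657/4398046511104 → NEW=0, ERR=155265308649657/4398046511104
(5,3): OLD=115399318726977/140737488355328 → NEW=0, ERR=115399318726977/140737488355328
(6,0): OLD=33132641064309783/140737488355328 → NEW=255, ERR=-2755418466298857/140737488355328
(6,1): OLD=36221213610373905/2251799813685248 → NEW=0, ERR=36221213610373905/2251799813685248
(6,2): OLD=3621960703449094311/36028797018963968 → NEW=0, ERR=3621960703449094311/36028797018963968
(6,3): OLD=56749328580350202257/576460752303423488 → NEW=0, ERR=56749328580350202257/576460752303423488
Output grid:
  Row 0: ....  (4 black, running=4)
  Row 1: .##.  (2 black, running=6)
  Row 2: #.#.  (2 black, running=8)
  Row 3: .#.#  (2 black, running=10)
  Row 4: ##.#  (1 black, running=11)
  Row 5: .#..  (3 black, running=14)
  Row 6: #...  (3 black, running=17)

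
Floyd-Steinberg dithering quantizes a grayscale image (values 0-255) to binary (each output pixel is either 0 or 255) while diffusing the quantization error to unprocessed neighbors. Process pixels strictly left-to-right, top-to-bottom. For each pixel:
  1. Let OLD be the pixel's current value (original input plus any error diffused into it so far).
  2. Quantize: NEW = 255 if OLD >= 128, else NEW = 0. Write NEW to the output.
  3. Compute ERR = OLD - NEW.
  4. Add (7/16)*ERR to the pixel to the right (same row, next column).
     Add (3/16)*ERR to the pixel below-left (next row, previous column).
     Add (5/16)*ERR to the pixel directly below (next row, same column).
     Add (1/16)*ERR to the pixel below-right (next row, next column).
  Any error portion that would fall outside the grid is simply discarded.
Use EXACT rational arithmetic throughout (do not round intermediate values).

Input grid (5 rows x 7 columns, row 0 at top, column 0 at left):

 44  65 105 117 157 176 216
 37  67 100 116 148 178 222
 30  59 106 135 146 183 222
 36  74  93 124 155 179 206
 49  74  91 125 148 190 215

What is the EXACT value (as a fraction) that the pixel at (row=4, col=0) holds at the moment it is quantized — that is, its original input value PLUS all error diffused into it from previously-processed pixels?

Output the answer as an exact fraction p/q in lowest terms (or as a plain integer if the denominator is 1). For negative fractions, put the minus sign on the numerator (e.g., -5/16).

(0,0): OLD=44 → NEW=0, ERR=44
(0,1): OLD=337/4 → NEW=0, ERR=337/4
(0,2): OLD=9079/64 → NEW=255, ERR=-7241/64
(0,3): OLD=69121/1024 → NEW=0, ERR=69121/1024
(0,4): OLD=3056135/16384 → NEW=255, ERR=-1121785/16384
(0,5): OLD=38284849/262144 → NEW=255, ERR=-28561871/262144
(0,6): OLD=706036567/4194304 → NEW=255, ERR=-363510953/4194304
(1,0): OLD=4259/64 → NEW=0, ERR=4259/64
(1,1): OLD=53237/512 → NEW=0, ERR=53237/512
(1,2): OLD=2098073/16384 → NEW=255, ERR=-2079847/16384
(1,3): OLD=4040101/65536 → NEW=0, ERR=4040101/65536
(1,4): OLD=576146383/4194304 → NEW=255, ERR=-493401137/4194304
(1,5): OLD=2414455167/33554432 → NEW=0, ERR=2414455167/33554432
(1,6): OLD=117890171025/536870912 → NEW=255, ERR=-19011911535/536870912
(2,0): OLD=575831/8192 → NEW=0, ERR=575831/8192
(2,1): OLD=26896813/262144 → NEW=0, ERR=26896813/262144
(2,2): OLD=542224711/4194304 → NEW=255, ERR=-527322809/4194304
(2,3): OLD=2324312527/33554432 → NEW=0, ERR=2324312527/33554432
(2,4): OLD=42114596287/268435456 → NEW=255, ERR=-26336444993/268435456
(2,5): OLD=1276213133653/8589934592 → NEW=255, ERR=-914220187307/8589934592
(2,6): OLD=23209053959587/137438953472 → NEW=255, ERR=-11837879175773/137438953472
(3,0): OLD=323818343/4194304 → NEW=0, ERR=323818343/4194304
(3,1): OLD=4048693211/33554432 → NEW=0, ERR=4048693211/33554432
(3,2): OLD=33796332289/268435456 → NEW=0, ERR=33796332289/268435456
(3,3): OLD=187341194263/1073741824 → NEW=255, ERR=-86462970857/1073741824
(3,4): OLD=10099643666279/137438953472 → NEW=0, ERR=10099643666279/137438953472
(3,5): OLD=171093578029733/1099511627776 → NEW=255, ERR=-109281887053147/1099511627776
(3,6): OLD=2268481764771451/17592186044416 → NEW=255, ERR=-2217525676554629/17592186044416
(4,0): OLD=51405488041/536870912 → NEW=0, ERR=51405488041/536870912
Target (4,0): original=49, with diffused error = 51405488041/536870912

Answer: 51405488041/536870912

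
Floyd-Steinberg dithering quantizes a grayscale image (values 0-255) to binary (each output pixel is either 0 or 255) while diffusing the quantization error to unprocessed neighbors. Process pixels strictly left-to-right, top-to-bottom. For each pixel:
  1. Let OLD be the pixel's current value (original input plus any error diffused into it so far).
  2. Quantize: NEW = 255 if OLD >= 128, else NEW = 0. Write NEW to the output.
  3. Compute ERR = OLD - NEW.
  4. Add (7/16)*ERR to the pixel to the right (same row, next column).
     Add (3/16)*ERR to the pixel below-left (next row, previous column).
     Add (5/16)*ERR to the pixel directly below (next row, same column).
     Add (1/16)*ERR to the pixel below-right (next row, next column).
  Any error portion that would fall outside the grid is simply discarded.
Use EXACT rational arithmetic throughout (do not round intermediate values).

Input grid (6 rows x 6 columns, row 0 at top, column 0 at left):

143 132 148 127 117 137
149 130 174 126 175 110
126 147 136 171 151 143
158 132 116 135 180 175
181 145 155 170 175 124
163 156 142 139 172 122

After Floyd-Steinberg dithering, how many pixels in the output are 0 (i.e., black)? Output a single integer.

Answer: 16

Derivation:
(0,0): OLD=143 → NEW=255, ERR=-112
(0,1): OLD=83 → NEW=0, ERR=83
(0,2): OLD=2949/16 → NEW=255, ERR=-1131/16
(0,3): OLD=24595/256 → NEW=0, ERR=24595/256
(0,4): OLD=651397/4096 → NEW=255, ERR=-393083/4096
(0,5): OLD=6226851/65536 → NEW=0, ERR=6226851/65536
(1,0): OLD=2073/16 → NEW=255, ERR=-2007/16
(1,1): OLD=10343/128 → NEW=0, ERR=10343/128
(1,2): OLD=862059/4096 → NEW=255, ERR=-182421/4096
(1,3): OLD=1869851/16384 → NEW=0, ERR=1869851/16384
(1,4): OLD=229386861/1048576 → NEW=255, ERR=-38000019/1048576
(1,5): OLD=1977012459/16777216 → NEW=0, ERR=1977012459/16777216
(2,0): OLD=208797/2048 → NEW=0, ERR=208797/2048
(2,1): OLD=13150775/65536 → NEW=255, ERR=-3560905/65536
(2,2): OLD=130820149/1048576 → NEW=0, ERR=130820149/1048576
(2,3): OLD=2111148733/8388608 → NEW=255, ERR=-27946307/8388608
(2,4): OLD=44948268839/268435456 → NEW=255, ERR=-23502772441/268435456
(2,5): OLD=598093908097/4294967296 → NEW=255, ERR=-497122752383/4294967296
(3,0): OLD=188399813/1048576 → NEW=255, ERR=-78987067/1048576
(3,1): OLD=938087577/8388608 → NEW=0, ERR=938087577/8388608
(3,2): OLD=13414520343/67108864 → NEW=255, ERR=-3698239977/67108864
(3,3): OLD=434780097305/4294967296 → NEW=0, ERR=434780097305/4294967296
(3,4): OLD=6013533966001/34359738368 → NEW=255, ERR=-2748199317839/34359738368
(3,5): OLD=54076607237759/549755813888 → NEW=0, ERR=54076607237759/549755813888
(4,0): OLD=23948188819/134217728 → NEW=255, ERR=-10277331821/134217728
(4,1): OLD=282191027935/2147483648 → NEW=255, ERR=-265417302305/2147483648
(4,2): OLD=7536881000509/68719476736 → NEW=0, ERR=7536881000509/68719476736
(4,3): OLD=254181357866401/1099511627776 → NEW=255, ERR=-26194107216479/1099511627776
(4,4): OLD=2891325264739841/17592186044416 → NEW=255, ERR=-1594682176586239/17592186044416
(4,5): OLD=30985300983325543/281474976710656 → NEW=0, ERR=30985300983325543/281474976710656
(5,0): OLD=3982198901389/34359738368 → NEW=0, ERR=3982198901389/34359738368
(5,1): OLD=202156479292877/1099511627776 → NEW=255, ERR=-78218985790003/1099511627776
(5,2): OLD=1169516008694087/8796093022208 → NEW=255, ERR=-1073487711968953/8796093022208
(5,3): OLD=19146060224269109/281474976710656 → NEW=0, ERR=19146060224269109/281474976710656
(5,4): OLD=108414649356658495/562949953421312 → NEW=255, ERR=-35137588765776065/562949953421312
(5,5): OLD=1111738367900464351/9007199254740992 → NEW=0, ERR=1111738367900464351/9007199254740992
Output grid:
  Row 0: #.#.#.  (3 black, running=3)
  Row 1: #.#.#.  (3 black, running=6)
  Row 2: .#.###  (2 black, running=8)
  Row 3: #.#.#.  (3 black, running=11)
  Row 4: ##.##.  (2 black, running=13)
  Row 5: .##.#.  (3 black, running=16)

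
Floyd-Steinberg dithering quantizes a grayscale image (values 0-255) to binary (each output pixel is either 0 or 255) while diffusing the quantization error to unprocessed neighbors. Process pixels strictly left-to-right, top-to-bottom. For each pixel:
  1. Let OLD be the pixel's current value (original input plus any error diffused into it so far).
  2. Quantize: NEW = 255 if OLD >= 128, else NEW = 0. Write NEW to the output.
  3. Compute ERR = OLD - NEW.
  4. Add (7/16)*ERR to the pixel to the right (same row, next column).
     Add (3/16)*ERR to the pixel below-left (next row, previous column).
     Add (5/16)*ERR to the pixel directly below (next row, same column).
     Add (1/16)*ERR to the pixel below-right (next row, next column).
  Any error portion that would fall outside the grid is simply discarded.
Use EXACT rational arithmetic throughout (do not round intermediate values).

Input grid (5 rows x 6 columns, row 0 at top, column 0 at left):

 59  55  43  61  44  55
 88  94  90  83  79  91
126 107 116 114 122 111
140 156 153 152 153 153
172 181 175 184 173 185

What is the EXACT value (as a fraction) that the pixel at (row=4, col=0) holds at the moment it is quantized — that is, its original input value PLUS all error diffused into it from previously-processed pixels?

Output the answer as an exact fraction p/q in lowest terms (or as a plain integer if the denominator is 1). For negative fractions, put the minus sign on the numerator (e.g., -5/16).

Answer: 431218914693/2147483648

Derivation:
(0,0): OLD=59 → NEW=0, ERR=59
(0,1): OLD=1293/16 → NEW=0, ERR=1293/16
(0,2): OLD=20059/256 → NEW=0, ERR=20059/256
(0,3): OLD=390269/4096 → NEW=0, ERR=390269/4096
(0,4): OLD=5615467/65536 → NEW=0, ERR=5615467/65536
(0,5): OLD=96979949/1048576 → NEW=0, ERR=96979949/1048576
(1,0): OLD=31127/256 → NEW=0, ERR=31127/256
(1,1): OLD=390817/2048 → NEW=255, ERR=-131423/2048
(1,2): OLD=7164853/65536 → NEW=0, ERR=7164853/65536
(1,3): OLD=47597201/262144 → NEW=255, ERR=-19249519/262144
(1,4): OLD=1626499603/16777216 → NEW=0, ERR=1626499603/16777216
(1,5): OLD=45009079189/268435456 → NEW=255, ERR=-23441962091/268435456
(2,0): OLD=4979579/32768 → NEW=255, ERR=-3376261/32768
(2,1): OLD=73365369/1048576 → NEW=0, ERR=73365369/1048576
(2,2): OLD=2734620075/16777216 → NEW=255, ERR=-1543570005/16777216
(2,3): OLD=10175253523/134217728 → NEW=0, ERR=10175253523/134217728
(2,4): OLD=706522133945/4294967296 → NEW=255, ERR=-388694526535/4294967296
(2,5): OLD=3448027163039/68719476736 → NEW=0, ERR=3448027163039/68719476736
(3,0): OLD=2028704587/16777216 → NEW=0, ERR=2028704587/16777216
(3,1): OLD=27793368559/134217728 → NEW=255, ERR=-6432152081/134217728
(3,2): OLD=130856830589/1073741824 → NEW=0, ERR=130856830589/1073741824
(3,3): OLD=14176154783159/68719476736 → NEW=255, ERR=-3347311784521/68719476736
(3,4): OLD=64626172864087/549755813888 → NEW=0, ERR=64626172864087/549755813888
(3,5): OLD=1886353629571513/8796093022208 → NEW=255, ERR=-356650091091527/8796093022208
(4,0): OLD=431218914693/2147483648 → NEW=255, ERR=-116389415547/2147483648
Target (4,0): original=172, with diffused error = 431218914693/2147483648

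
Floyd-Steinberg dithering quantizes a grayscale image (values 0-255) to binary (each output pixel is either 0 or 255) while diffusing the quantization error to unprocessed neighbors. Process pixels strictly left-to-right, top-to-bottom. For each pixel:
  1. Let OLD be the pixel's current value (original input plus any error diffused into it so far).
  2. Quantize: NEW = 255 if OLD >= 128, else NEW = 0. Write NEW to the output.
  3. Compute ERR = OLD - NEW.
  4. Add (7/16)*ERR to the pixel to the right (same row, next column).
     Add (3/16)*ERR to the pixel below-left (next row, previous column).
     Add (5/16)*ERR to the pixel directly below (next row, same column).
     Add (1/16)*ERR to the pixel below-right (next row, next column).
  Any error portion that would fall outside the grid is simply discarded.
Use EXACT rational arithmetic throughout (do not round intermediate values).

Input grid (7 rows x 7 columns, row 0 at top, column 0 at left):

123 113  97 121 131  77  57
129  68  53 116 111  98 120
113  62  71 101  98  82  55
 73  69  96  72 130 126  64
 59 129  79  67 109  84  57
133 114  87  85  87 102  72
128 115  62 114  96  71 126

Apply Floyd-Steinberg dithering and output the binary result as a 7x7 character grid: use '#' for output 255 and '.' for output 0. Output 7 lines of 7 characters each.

(0,0): OLD=123 → NEW=0, ERR=123
(0,1): OLD=2669/16 → NEW=255, ERR=-1411/16
(0,2): OLD=14955/256 → NEW=0, ERR=14955/256
(0,3): OLD=600301/4096 → NEW=255, ERR=-444179/4096
(0,4): OLD=5475963/65536 → NEW=0, ERR=5475963/65536
(0,5): OLD=119072093/1048576 → NEW=0, ERR=119072093/1048576
(0,6): OLD=1789805963/16777216 → NEW=0, ERR=1789805963/16777216
(1,0): OLD=38631/256 → NEW=255, ERR=-26649/256
(1,1): OLD=27729/2048 → NEW=0, ERR=27729/2048
(1,2): OLD=3364261/65536 → NEW=0, ERR=3364261/65536
(1,3): OLD=32476673/262144 → NEW=0, ERR=32476673/262144
(1,4): OLD=3453201315/16777216 → NEW=255, ERR=-824988765/16777216
(1,5): OLD=18414392595/134217728 → NEW=255, ERR=-15811128045/134217728
(1,6): OLD=233853607869/2147483648 → NEW=0, ERR=233853607869/2147483648
(2,0): OLD=2720011/32768 → NEW=0, ERR=2720011/32768
(2,1): OLD=110799145/1048576 → NEW=0, ERR=110799145/1048576
(2,2): OLD=2639834555/16777216 → NEW=255, ERR=-1638355525/16777216
(2,3): OLD=12211156131/134217728 → NEW=0, ERR=12211156131/134217728
(2,4): OLD=116063306131/1073741824 → NEW=0, ERR=116063306131/1073741824
(2,5): OLD=3773456850097/34359738368 → NEW=0, ERR=3773456850097/34359738368
(2,6): OLD=71311407564519/549755813888 → NEW=255, ERR=-68876324976921/549755813888
(3,0): OLD=1992335963/16777216 → NEW=0, ERR=1992335963/16777216
(3,1): OLD=18904954431/134217728 → NEW=255, ERR=-15320566209/134217728
(3,2): OLD=42098002349/1073741824 → NEW=0, ERR=42098002349/1073741824
(3,3): OLD=565854501931/4294967296 → NEW=255, ERR=-529362158549/4294967296
(3,4): OLD=74840530427483/549755813888 → NEW=255, ERR=-65347202113957/549755813888
(3,5): OLD=402774645908289/4398046511104 → NEW=0, ERR=402774645908289/4398046511104
(3,6): OLD=5050971626464095/70368744177664 → NEW=0, ERR=5050971626464095/70368744177664
(4,0): OLD=160433275125/2147483648 → NEW=0, ERR=160433275125/2147483648
(4,1): OLD=4837400895985/34359738368 → NEW=255, ERR=-3924332387855/34359738368
(4,2): OLD=6069306203327/549755813888 → NEW=0, ERR=6069306203327/549755813888
(4,3): OLD=59272082650341/4398046511104 → NEW=0, ERR=59272082650341/4398046511104
(4,4): OLD=3068733348365087/35184372088832 → NEW=0, ERR=3068733348365087/35184372088832
(4,5): OLD=176548303733360543/1125899906842624 → NEW=255, ERR=-110556172511508577/1125899906842624
(4,6): OLD=760115546929562633/18014398509481984 → NEW=0, ERR=760115546929562633/18014398509481984
(5,0): OLD=74179188093539/549755813888 → NEW=255, ERR=-66008544447901/549755813888
(5,1): OLD=143013519704993/4398046511104 → NEW=0, ERR=143013519704993/4398046511104
(5,2): OLD=3520724665915191/35184372088832 → NEW=0, ERR=3520724665915191/35184372088832
(5,3): OLD=42230668825169843/281474976710656 → NEW=255, ERR=-29545450236047437/281474976710656
(5,4): OLD=914482535077979857/18014398509481984 → NEW=0, ERR=914482535077979857/18014398509481984
(5,5): OLD=15403960213625691585/144115188075855872 → NEW=0, ERR=15403960213625691585/144115188075855872
(5,6): OLD=290101849954475213103/2305843009213693952 → NEW=0, ERR=290101849954475213103/2305843009213693952
(6,0): OLD=6795898035939931/70368744177664 → NEW=0, ERR=6795898035939931/70368744177664
(6,1): OLD=201166111421040535/1125899906842624 → NEW=255, ERR=-85938364823828585/1125899906842624
(6,2): OLD=760706158579422437/18014398509481984 → NEW=0, ERR=760706158579422437/18014398509481984
(6,3): OLD=16637360274999216699/144115188075855872 → NEW=0, ERR=16637360274999216699/144115188075855872
(6,4): OLD=50685795291581139697/288230376151711744 → NEW=255, ERR=-22812950627105355023/288230376151711744
(6,5): OLD=3561588554792318835989/36893488147419103232 → NEW=0, ERR=3561588554792318835989/36893488147419103232
(6,6): OLD=126459953799789338061635/590295810358705651712 → NEW=255, ERR=-24065477841680603124925/590295810358705651712
Row 0: .#.#...
Row 1: #...##.
Row 2: ..#...#
Row 3: .#.##..
Row 4: .#...#.
Row 5: #..#...
Row 6: .#..#.#

Answer: .#.#...
#...##.
..#...#
.#.##..
.#...#.
#..#...
.#..#.#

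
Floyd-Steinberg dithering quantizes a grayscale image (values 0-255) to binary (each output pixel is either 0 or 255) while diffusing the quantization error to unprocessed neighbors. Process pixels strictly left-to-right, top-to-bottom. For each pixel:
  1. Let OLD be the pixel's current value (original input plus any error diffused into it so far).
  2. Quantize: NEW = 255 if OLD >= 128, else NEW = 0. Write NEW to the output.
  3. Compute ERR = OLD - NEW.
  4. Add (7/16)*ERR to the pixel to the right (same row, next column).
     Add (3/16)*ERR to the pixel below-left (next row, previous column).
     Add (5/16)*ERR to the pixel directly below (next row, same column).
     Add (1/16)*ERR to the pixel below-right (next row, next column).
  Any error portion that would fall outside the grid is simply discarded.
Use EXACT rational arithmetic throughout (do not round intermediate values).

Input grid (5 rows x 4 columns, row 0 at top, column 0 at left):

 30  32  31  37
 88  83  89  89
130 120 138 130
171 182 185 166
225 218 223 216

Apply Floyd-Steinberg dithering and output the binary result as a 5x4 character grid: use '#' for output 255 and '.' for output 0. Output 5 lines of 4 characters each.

Answer: ....
.#.#
#.#.
##.#
####

Derivation:
(0,0): OLD=30 → NEW=0, ERR=30
(0,1): OLD=361/8 → NEW=0, ERR=361/8
(0,2): OLD=6495/128 → NEW=0, ERR=6495/128
(0,3): OLD=121241/2048 → NEW=0, ERR=121241/2048
(1,0): OLD=13547/128 → NEW=0, ERR=13547/128
(1,1): OLD=158509/1024 → NEW=255, ERR=-102611/1024
(1,2): OLD=2455537/32768 → NEW=0, ERR=2455537/32768
(1,3): OLD=75212391/524288 → NEW=255, ERR=-58481049/524288
(2,0): OLD=2363967/16384 → NEW=255, ERR=-1813953/16384
(2,1): OLD=31936101/524288 → NEW=0, ERR=31936101/524288
(2,2): OLD=168705449/1048576 → NEW=255, ERR=-98681431/1048576
(2,3): OLD=984034757/16777216 → NEW=0, ERR=984034757/16777216
(3,0): OLD=1240027791/8388608 → NEW=255, ERR=-899067249/8388608
(3,1): OLD=17391945553/134217728 → NEW=255, ERR=-16833575087/134217728
(3,2): OLD=248085809455/2147483648 → NEW=0, ERR=248085809455/2147483648
(3,3): OLD=7867999909065/34359738368 → NEW=255, ERR=-893733374775/34359738368
(4,0): OLD=360757715619/2147483648 → NEW=255, ERR=-186850614621/2147483648
(4,1): OLD=2674939433769/17179869184 → NEW=255, ERR=-1705927208151/17179869184
(4,2): OLD=111568834992713/549755813888 → NEW=255, ERR=-28618897548727/549755813888
(4,3): OLD=1691635107194319/8796093022208 → NEW=255, ERR=-551368613468721/8796093022208
Row 0: ....
Row 1: .#.#
Row 2: #.#.
Row 3: ##.#
Row 4: ####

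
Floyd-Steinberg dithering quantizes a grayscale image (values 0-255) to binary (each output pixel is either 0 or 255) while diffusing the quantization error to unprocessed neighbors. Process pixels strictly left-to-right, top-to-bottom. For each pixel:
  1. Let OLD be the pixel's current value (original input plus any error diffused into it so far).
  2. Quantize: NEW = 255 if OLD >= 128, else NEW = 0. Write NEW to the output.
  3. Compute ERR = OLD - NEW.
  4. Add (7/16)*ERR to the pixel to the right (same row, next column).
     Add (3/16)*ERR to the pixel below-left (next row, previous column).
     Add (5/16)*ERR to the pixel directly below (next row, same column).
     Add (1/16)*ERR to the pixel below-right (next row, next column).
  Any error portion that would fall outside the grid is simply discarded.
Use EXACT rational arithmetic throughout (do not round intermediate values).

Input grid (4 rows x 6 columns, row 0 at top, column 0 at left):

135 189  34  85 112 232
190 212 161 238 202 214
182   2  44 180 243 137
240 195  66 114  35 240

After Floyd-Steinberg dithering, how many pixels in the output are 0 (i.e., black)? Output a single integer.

(0,0): OLD=135 → NEW=255, ERR=-120
(0,1): OLD=273/2 → NEW=255, ERR=-237/2
(0,2): OLD=-571/32 → NEW=0, ERR=-571/32
(0,3): OLD=39523/512 → NEW=0, ERR=39523/512
(0,4): OLD=1194165/8192 → NEW=255, ERR=-894795/8192
(0,5): OLD=24145139/131072 → NEW=255, ERR=-9278221/131072
(1,0): OLD=4169/32 → NEW=255, ERR=-3991/32
(1,1): OLD=28047/256 → NEW=0, ERR=28047/256
(1,2): OLD=1723787/8192 → NEW=255, ERR=-365173/8192
(1,3): OLD=7242551/32768 → NEW=255, ERR=-1113289/32768
(1,4): OLD=303152237/2097152 → NEW=255, ERR=-231621523/2097152
(1,5): OLD=4587972587/33554432 → NEW=255, ERR=-3968407573/33554432
(2,0): OLD=669973/4096 → NEW=255, ERR=-374507/4096
(2,1): OLD=-2610649/131072 → NEW=0, ERR=-2610649/131072
(2,2): OLD=45786901/2097152 → NEW=0, ERR=45786901/2097152
(2,3): OLD=2607852365/16777216 → NEW=255, ERR=-1670337715/16777216
(2,4): OLD=75499951111/536870912 → NEW=255, ERR=-61402131449/536870912
(2,5): OLD=370238403233/8589934592 → NEW=0, ERR=370238403233/8589934592
(3,0): OLD=435563413/2097152 → NEW=255, ERR=-99210347/2097152
(3,1): OLD=2792701505/16777216 → NEW=255, ERR=-1485488575/16777216
(3,2): OLD=1902309947/134217728 → NEW=0, ERR=1902309947/134217728
(3,3): OLD=592778239913/8589934592 → NEW=0, ERR=592778239913/8589934592
(3,4): OLD=2151571417305/68719476736 → NEW=0, ERR=2151571417305/68719476736
(3,5): OLD=285893853891223/1099511627776 → NEW=255, ERR=5518388808343/1099511627776
Output grid:
  Row 0: ##..##  (2 black, running=2)
  Row 1: #.####  (1 black, running=3)
  Row 2: #..##.  (3 black, running=6)
  Row 3: ##...#  (3 black, running=9)

Answer: 9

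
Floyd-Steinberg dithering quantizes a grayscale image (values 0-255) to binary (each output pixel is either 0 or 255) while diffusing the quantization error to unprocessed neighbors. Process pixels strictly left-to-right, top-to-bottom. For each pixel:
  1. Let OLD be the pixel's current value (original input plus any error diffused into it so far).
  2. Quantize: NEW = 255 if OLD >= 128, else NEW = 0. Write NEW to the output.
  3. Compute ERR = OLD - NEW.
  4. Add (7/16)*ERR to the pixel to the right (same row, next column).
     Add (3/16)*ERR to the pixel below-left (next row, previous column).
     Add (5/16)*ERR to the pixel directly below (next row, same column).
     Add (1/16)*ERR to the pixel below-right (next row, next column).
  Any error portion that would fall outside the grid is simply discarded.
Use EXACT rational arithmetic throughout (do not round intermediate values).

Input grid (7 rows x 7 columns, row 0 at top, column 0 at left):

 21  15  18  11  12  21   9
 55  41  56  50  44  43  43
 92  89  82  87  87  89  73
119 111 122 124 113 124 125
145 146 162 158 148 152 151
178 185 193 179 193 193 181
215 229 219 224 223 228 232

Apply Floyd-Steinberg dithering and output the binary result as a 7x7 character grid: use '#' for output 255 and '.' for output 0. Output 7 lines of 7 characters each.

Answer: .......
.......
#.#.#.#
.#.#.#.
#.##.##
##.###.
#######

Derivation:
(0,0): OLD=21 → NEW=0, ERR=21
(0,1): OLD=387/16 → NEW=0, ERR=387/16
(0,2): OLD=7317/256 → NEW=0, ERR=7317/256
(0,3): OLD=96275/4096 → NEW=0, ERR=96275/4096
(0,4): OLD=1460357/65536 → NEW=0, ERR=1460357/65536
(0,5): OLD=32242595/1048576 → NEW=0, ERR=32242595/1048576
(0,6): OLD=376693109/16777216 → NEW=0, ERR=376693109/16777216
(1,0): OLD=16921/256 → NEW=0, ERR=16921/256
(1,1): OLD=172335/2048 → NEW=0, ERR=172335/2048
(1,2): OLD=7055963/65536 → NEW=0, ERR=7055963/65536
(1,3): OLD=28944191/262144 → NEW=0, ERR=28944191/262144
(1,4): OLD=1786837597/16777216 → NEW=0, ERR=1786837597/16777216
(1,5): OLD=14066963053/134217728 → NEW=0, ERR=14066963053/134217728
(1,6): OLD=210005314755/2147483648 → NEW=0, ERR=210005314755/2147483648
(2,0): OLD=4208501/32768 → NEW=255, ERR=-4147339/32768
(2,1): OLD=88333783/1048576 → NEW=0, ERR=88333783/1048576
(2,2): OLD=2994111045/16777216 → NEW=255, ERR=-1284079035/16777216
(2,3): OLD=15397155933/134217728 → NEW=0, ERR=15397155933/134217728
(2,4): OLD=211552493869/1073741824 → NEW=255, ERR=-62251671251/1073741824
(2,5): OLD=4170581518159/34359738368 → NEW=0, ERR=4170581518159/34359738368
(2,6): OLD=89727812762905/549755813888 → NEW=255, ERR=-50459919778535/549755813888
(3,0): OLD=1597915813/16777216 → NEW=0, ERR=1597915813/16777216
(3,1): OLD=21036387137/134217728 → NEW=255, ERR=-13189133503/134217728
(3,2): OLD=87902050579/1073741824 → NEW=0, ERR=87902050579/1073741824
(3,3): OLD=773142074549/4294967296 → NEW=255, ERR=-322074585931/4294967296
(3,4): OLD=50579379230373/549755813888 → NEW=0, ERR=50579379230373/549755813888
(3,5): OLD=797582547901503/4398046511104 → NEW=255, ERR=-323919312430017/4398046511104
(3,6): OLD=5044095478380833/70368744177664 → NEW=0, ERR=5044095478380833/70368744177664
(4,0): OLD=335734360971/2147483648 → NEW=255, ERR=-211873969269/2147483648
(4,1): OLD=3210218864143/34359738368 → NEW=0, ERR=3210218864143/34359738368
(4,2): OLD=114490093752385/549755813888 → NEW=255, ERR=-25697638789055/549755813888
(4,3): OLD=600257739288603/4398046511104 → NEW=255, ERR=-521244121042917/4398046511104
(4,4): OLD=3743739073462689/35184372088832 → NEW=0, ERR=3743739073462689/35184372088832
(4,5): OLD=219242034850785377/1125899906842624 → NEW=255, ERR=-67862441394083743/1125899906842624
(4,6): OLD=2565741379461575671/18014398509481984 → NEW=255, ERR=-2027930240456330249/18014398509481984
(5,0): OLD=90537273922973/549755813888 → NEW=255, ERR=-49650458618467/549755813888
(5,1): OLD=702604427705311/4398046511104 → NEW=255, ERR=-418897432626209/4398046511104
(5,2): OLD=4234077848912521/35184372088832 → NEW=0, ERR=4234077848912521/35184372088832
(5,3): OLD=59571695050487181/281474976710656 → NEW=255, ERR=-12204424010730099/281474976710656
(5,4): OLD=3397027472614372399/18014398509481984 → NEW=255, ERR=-1196644147303533521/18014398509481984
(5,5): OLD=18827980969436419263/144115188075855872 → NEW=255, ERR=-17921391989906828097/144115188075855872
(5,6): OLD=202104238621634879569/2305843009213693952 → NEW=0, ERR=202104238621634879569/2305843009213693952
(6,0): OLD=11886569355580453/70368744177664 → NEW=255, ERR=-6057460409723867/70368744177664
(6,1): OLD=200966269579108457/1125899906842624 → NEW=255, ERR=-86138206665760663/1125899906842624
(6,2): OLD=3765947451861162523/18014398509481984 → NEW=255, ERR=-827724168056743397/18014398509481984
(6,3): OLD=26721017407442602693/144115188075855872 → NEW=255, ERR=-10028355551900644667/144115188075855872
(6,4): OLD=42015736904499200351/288230376151711744 → NEW=255, ERR=-31483009014187294369/288230376151711744
(6,5): OLD=5668097698634573152491/36893488147419103232 → NEW=255, ERR=-3739741778957298171669/36893488147419103232
(6,6): OLD=122350898290833266368189/590295810358705651712 → NEW=255, ERR=-28174533350636674818371/590295810358705651712
Row 0: .......
Row 1: .......
Row 2: #.#.#.#
Row 3: .#.#.#.
Row 4: #.##.##
Row 5: ##.###.
Row 6: #######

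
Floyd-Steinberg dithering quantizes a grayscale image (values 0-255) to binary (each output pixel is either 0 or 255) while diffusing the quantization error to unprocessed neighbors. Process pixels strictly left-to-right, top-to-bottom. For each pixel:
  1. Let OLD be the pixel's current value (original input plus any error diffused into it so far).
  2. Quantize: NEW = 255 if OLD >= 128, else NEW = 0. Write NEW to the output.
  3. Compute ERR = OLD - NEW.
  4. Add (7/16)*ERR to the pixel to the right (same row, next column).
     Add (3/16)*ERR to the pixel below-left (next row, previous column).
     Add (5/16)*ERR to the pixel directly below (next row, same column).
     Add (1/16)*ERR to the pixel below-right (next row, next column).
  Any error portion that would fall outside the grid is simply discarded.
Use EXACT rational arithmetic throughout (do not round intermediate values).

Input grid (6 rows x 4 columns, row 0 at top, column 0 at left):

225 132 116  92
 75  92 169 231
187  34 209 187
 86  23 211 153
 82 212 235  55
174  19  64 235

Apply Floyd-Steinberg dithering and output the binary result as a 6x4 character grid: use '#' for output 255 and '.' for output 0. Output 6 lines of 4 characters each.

(0,0): OLD=225 → NEW=255, ERR=-30
(0,1): OLD=951/8 → NEW=0, ERR=951/8
(0,2): OLD=21505/128 → NEW=255, ERR=-11135/128
(0,3): OLD=110471/2048 → NEW=0, ERR=110471/2048
(1,0): OLD=11253/128 → NEW=0, ERR=11253/128
(1,1): OLD=153011/1024 → NEW=255, ERR=-108109/1024
(1,2): OLD=3708335/32768 → NEW=0, ERR=3708335/32768
(1,3): OLD=153055993/524288 → NEW=255, ERR=19362553/524288
(2,0): OLD=3189601/16384 → NEW=255, ERR=-988319/16384
(2,1): OLD=697659/524288 → NEW=0, ERR=697659/524288
(2,2): OLD=257188167/1048576 → NEW=255, ERR=-10198713/1048576
(2,3): OLD=3378240651/16777216 → NEW=255, ERR=-899949429/16777216
(3,0): OLD=565382225/8388608 → NEW=0, ERR=565382225/8388608
(3,1): OLD=6349707599/134217728 → NEW=0, ERR=6349707599/134217728
(3,2): OLD=469619641009/2147483648 → NEW=255, ERR=-77988689231/2147483648
(3,3): OLD=4114264546903/34359738368 → NEW=0, ERR=4114264546903/34359738368
(4,0): OLD=240373359933/2147483648 → NEW=0, ERR=240373359933/2147483648
(4,1): OLD=4692813221687/17179869184 → NEW=255, ERR=311946579767/17179869184
(4,2): OLD=141289092027991/549755813888 → NEW=255, ERR=1101359486551/549755813888
(4,3): OLD=800670691936401/8796093022208 → NEW=0, ERR=800670691936401/8796093022208
(5,0): OLD=58379529944877/274877906944 → NEW=255, ERR=-11714336325843/274877906944
(5,1): OLD=117876170225371/8796093022208 → NEW=0, ERR=117876170225371/8796093022208
(5,2): OLD=390067810309143/4398046511104 → NEW=0, ERR=390067810309143/4398046511104
(5,3): OLD=42555234319296903/140737488355328 → NEW=255, ERR=6667174788688263/140737488355328
Row 0: #.#.
Row 1: .#.#
Row 2: #.##
Row 3: ..#.
Row 4: .##.
Row 5: #..#

Answer: #.#.
.#.#
#.##
..#.
.##.
#..#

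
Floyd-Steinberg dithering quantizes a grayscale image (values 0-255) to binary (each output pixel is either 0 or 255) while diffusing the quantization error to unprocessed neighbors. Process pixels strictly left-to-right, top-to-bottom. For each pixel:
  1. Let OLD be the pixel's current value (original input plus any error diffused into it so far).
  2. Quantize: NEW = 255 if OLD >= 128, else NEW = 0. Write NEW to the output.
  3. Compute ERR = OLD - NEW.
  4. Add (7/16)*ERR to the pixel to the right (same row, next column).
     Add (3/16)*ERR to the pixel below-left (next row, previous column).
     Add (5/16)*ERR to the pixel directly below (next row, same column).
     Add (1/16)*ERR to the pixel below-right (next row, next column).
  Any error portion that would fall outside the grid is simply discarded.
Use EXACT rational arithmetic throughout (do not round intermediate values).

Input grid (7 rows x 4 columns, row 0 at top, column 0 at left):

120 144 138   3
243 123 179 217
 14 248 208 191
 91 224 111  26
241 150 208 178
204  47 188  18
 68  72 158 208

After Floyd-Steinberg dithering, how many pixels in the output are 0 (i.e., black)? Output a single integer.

Answer: 12

Derivation:
(0,0): OLD=120 → NEW=0, ERR=120
(0,1): OLD=393/2 → NEW=255, ERR=-117/2
(0,2): OLD=3597/32 → NEW=0, ERR=3597/32
(0,3): OLD=26715/512 → NEW=0, ERR=26715/512
(1,0): OLD=8625/32 → NEW=255, ERR=465/32
(1,1): OLD=35751/256 → NEW=255, ERR=-29529/256
(1,2): OLD=1390915/8192 → NEW=255, ERR=-698045/8192
(1,3): OLD=26614341/131072 → NEW=255, ERR=-6809019/131072
(2,0): OLD=-12643/4096 → NEW=0, ERR=-12643/4096
(2,1): OLD=25629119/131072 → NEW=255, ERR=-7794241/131072
(2,2): OLD=36282303/262144 → NEW=255, ERR=-30564417/262144
(2,3): OLD=496733515/4194304 → NEW=0, ERR=496733515/4194304
(3,0): OLD=165435229/2097152 → NEW=0, ERR=165435229/2097152
(3,1): OLD=7310680867/33554432 → NEW=255, ERR=-1245699293/33554432
(3,2): OLD=41237827965/536870912 → NEW=0, ERR=41237827965/536870912
(3,3): OLD=767316618731/8589934592 → NEW=0, ERR=767316618731/8589934592
(4,0): OLD=138883610233/536870912 → NEW=255, ERR=1981527673/536870912
(4,1): OLD=684384920795/4294967296 → NEW=255, ERR=-410831739685/4294967296
(4,2): OLD=28117735040971/137438953472 → NEW=255, ERR=-6929198094389/137438953472
(4,3): OLD=414863966285053/2199023255552 → NEW=255, ERR=-145886963880707/2199023255552
(5,0): OLD=12865539142009/68719476736 → NEW=255, ERR=-4657927425671/68719476736
(5,1): OLD=-47870292496929/2199023255552 → NEW=0, ERR=-47870292496929/2199023255552
(5,2): OLD=39665838400859/274877906944 → NEW=255, ERR=-30428027869861/274877906944
(5,3): OLD=-1910952852026999/35184372088832 → NEW=0, ERR=-1910952852026999/35184372088832
(6,0): OLD=1503658036442429/35184372088832 → NEW=0, ERR=1503658036442429/35184372088832
(6,1): OLD=33159157957706971/562949953421312 → NEW=0, ERR=33159157957706971/562949953421312
(6,2): OLD=1239688050789139117/9007199254740992 → NEW=255, ERR=-1057147759169813843/9007199254740992
(6,3): OLD=19132839537755160507/144115188075855872 → NEW=255, ERR=-17616533421588086853/144115188075855872
Output grid:
  Row 0: .#..  (3 black, running=3)
  Row 1: ####  (0 black, running=3)
  Row 2: .##.  (2 black, running=5)
  Row 3: .#..  (3 black, running=8)
  Row 4: ####  (0 black, running=8)
  Row 5: #.#.  (2 black, running=10)
  Row 6: ..##  (2 black, running=12)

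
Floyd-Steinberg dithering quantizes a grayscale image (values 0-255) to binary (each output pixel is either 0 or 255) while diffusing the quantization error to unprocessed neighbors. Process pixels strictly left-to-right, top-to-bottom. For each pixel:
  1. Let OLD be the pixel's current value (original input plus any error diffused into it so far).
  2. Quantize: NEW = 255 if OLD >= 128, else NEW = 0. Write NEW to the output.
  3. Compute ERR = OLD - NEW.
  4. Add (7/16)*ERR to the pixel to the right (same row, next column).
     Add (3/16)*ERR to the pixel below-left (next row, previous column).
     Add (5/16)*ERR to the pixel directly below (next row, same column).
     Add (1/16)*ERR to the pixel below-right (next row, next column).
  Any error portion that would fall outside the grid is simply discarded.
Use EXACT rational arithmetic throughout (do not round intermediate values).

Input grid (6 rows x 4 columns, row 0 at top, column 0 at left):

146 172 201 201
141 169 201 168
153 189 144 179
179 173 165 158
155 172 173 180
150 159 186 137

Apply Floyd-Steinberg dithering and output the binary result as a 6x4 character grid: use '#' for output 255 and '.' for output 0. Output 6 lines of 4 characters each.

Answer: #.##
###.
.#.#
###.
.#.#
#.##

Derivation:
(0,0): OLD=146 → NEW=255, ERR=-109
(0,1): OLD=1989/16 → NEW=0, ERR=1989/16
(0,2): OLD=65379/256 → NEW=255, ERR=99/256
(0,3): OLD=823989/4096 → NEW=255, ERR=-220491/4096
(1,0): OLD=33343/256 → NEW=255, ERR=-31937/256
(1,1): OLD=300089/2048 → NEW=255, ERR=-222151/2048
(1,2): OLD=9918253/65536 → NEW=255, ERR=-6793427/65536
(1,3): OLD=110992843/1048576 → NEW=0, ERR=110992843/1048576
(2,0): OLD=3069571/32768 → NEW=0, ERR=3069571/32768
(2,1): OLD=177054545/1048576 → NEW=255, ERR=-90332335/1048576
(2,2): OLD=182419477/2097152 → NEW=0, ERR=182419477/2097152
(2,3): OLD=8175718433/33554432 → NEW=255, ERR=-380661727/33554432
(3,0): OLD=3223256019/16777216 → NEW=255, ERR=-1054934061/16777216
(3,1): OLD=37777896461/268435456 → NEW=255, ERR=-30673144819/268435456
(3,2): OLD=578445096179/4294967296 → NEW=255, ERR=-516771564301/4294967296
(3,3): OLD=7370247957797/68719476736 → NEW=0, ERR=7370247957797/68719476736
(4,0): OLD=489305771543/4294967296 → NEW=0, ERR=489305771543/4294967296
(4,1): OLD=5485330500677/34359738368 → NEW=255, ERR=-3276402783163/34359738368
(4,2): OLD=117262566296613/1099511627776 → NEW=0, ERR=117262566296613/1099511627776
(4,3): OLD=4444757768233875/17592186044416 → NEW=255, ERR=-41249673092205/17592186044416
(5,0): OLD=92206394595431/549755813888 → NEW=255, ERR=-47981337946009/549755813888
(5,1): OLD=2078244380916785/17592186044416 → NEW=0, ERR=2078244380916785/17592186044416
(5,2): OLD=2327556074814765/8796093022208 → NEW=255, ERR=84552354151725/8796093022208
(5,3): OLD=41415757462768805/281474976710656 → NEW=255, ERR=-30360361598448475/281474976710656
Row 0: #.##
Row 1: ###.
Row 2: .#.#
Row 3: ###.
Row 4: .#.#
Row 5: #.##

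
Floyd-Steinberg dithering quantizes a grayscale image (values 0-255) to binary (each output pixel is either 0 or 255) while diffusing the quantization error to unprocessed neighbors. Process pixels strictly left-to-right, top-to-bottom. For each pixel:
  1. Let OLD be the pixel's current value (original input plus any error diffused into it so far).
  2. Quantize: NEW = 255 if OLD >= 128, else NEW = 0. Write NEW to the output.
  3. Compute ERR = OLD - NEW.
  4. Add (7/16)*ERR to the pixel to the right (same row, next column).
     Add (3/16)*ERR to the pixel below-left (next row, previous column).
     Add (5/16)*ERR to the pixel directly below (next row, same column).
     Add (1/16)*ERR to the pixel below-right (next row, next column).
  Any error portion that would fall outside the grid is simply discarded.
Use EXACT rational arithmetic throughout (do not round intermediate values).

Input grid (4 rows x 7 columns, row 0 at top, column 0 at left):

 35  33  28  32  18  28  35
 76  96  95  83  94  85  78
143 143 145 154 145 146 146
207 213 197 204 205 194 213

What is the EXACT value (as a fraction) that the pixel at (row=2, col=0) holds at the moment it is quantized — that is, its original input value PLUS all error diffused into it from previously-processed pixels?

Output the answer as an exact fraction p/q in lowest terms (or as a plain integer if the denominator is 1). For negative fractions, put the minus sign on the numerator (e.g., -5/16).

Answer: 5112771/32768

Derivation:
(0,0): OLD=35 → NEW=0, ERR=35
(0,1): OLD=773/16 → NEW=0, ERR=773/16
(0,2): OLD=12579/256 → NEW=0, ERR=12579/256
(0,3): OLD=219125/4096 → NEW=0, ERR=219125/4096
(0,4): OLD=2713523/65536 → NEW=0, ERR=2713523/65536
(0,5): OLD=48354789/1048576 → NEW=0, ERR=48354789/1048576
(0,6): OLD=925686083/16777216 → NEW=0, ERR=925686083/16777216
(1,0): OLD=24575/256 → NEW=0, ERR=24575/256
(1,1): OLD=336889/2048 → NEW=255, ERR=-185351/2048
(1,2): OLD=5492589/65536 → NEW=0, ERR=5492589/65536
(1,3): OLD=38592681/262144 → NEW=255, ERR=-28254039/262144
(1,4): OLD=1204187419/16777216 → NEW=0, ERR=1204187419/16777216
(1,5): OLD=19293214475/134217728 → NEW=255, ERR=-14932306165/134217728
(1,6): OLD=106194437701/2147483648 → NEW=0, ERR=106194437701/2147483648
(2,0): OLD=5112771/32768 → NEW=255, ERR=-3243069/32768
Target (2,0): original=143, with diffused error = 5112771/32768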